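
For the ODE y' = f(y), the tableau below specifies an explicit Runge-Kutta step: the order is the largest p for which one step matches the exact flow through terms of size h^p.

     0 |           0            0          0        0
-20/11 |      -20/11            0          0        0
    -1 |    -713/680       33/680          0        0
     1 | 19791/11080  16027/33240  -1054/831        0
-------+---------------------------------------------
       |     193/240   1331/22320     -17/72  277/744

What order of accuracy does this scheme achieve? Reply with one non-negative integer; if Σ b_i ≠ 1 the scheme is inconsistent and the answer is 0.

4

b = (193/240, 1331/22320, -17/72, 277/744)
c = (0, -20/11, -1, 1)
Ac = (0, 0, -3/34, 217/554)
Σ b_i: 193/240·1 + 1331/22320·1 + (-17/72)·1 + 277/744·1 = 1 ✓
b·c: 1331/22320·(-20/11) + (-17/72)·(-1) + 277/744·1 = 1/2 ✓
b·c²: 1331/22320·400/121 + (-17/72)·1 + 277/744·1 = 1/3 ✓
b·Ac: (-17/72)·(-3/34) + 277/744·217/554 = 1/6 ✓
b·c³: 1331/22320·(-8000/1331) + (-17/72)·(-1) + 277/744·1 = 1/4 ✓
b·(c∘Ac): (-17/72)·3/34 + 277/744·217/554 = 1/8 ✓
b·Ac²: (-17/72)·30/187 + 277/744·992/3047 = 1/12 ✓
b·A²c: 277/744·31/277 = 1/24 ✓; 4 stages ⇒ order 4.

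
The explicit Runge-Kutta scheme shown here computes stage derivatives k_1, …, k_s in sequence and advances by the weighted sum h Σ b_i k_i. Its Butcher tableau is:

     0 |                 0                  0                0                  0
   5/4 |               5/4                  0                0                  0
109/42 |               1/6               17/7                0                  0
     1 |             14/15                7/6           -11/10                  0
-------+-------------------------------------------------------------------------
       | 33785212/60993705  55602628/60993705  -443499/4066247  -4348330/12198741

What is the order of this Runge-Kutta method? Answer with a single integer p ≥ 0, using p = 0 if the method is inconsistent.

3

b = (33785212/60993705, 55602628/60993705, -443499/4066247, -4348330/12198741)
c = (0, 5/4, 109/42, 1)
Ac = (0, 0, 85/28, -391/280)
Σ b_i: 33785212/60993705·1 + 55602628/60993705·1 + (-443499/4066247)·1 + (-4348330/12198741)·1 = 1 ✓
b·c: 55602628/60993705·5/4 + (-443499/4066247)·109/42 + (-4348330/12198741)·1 = 1/2 ✓
b·c²: 55602628/60993705·25/16 + (-443499/4066247)·11881/1764 + (-4348330/12198741)·1 = 1/3 ✓
b·Ac: (-443499/4066247)·85/28 + (-4348330/12198741)·(-391/280) = 1/6 ✓
b·c³: 55602628/60993705·125/64 + (-443499/4066247)·1295029/74088 + (-4348330/12198741)·1 = -282485563/585539568 ≠ 1/4 ⇒ order 3.
b·(c∘Ac): (-443499/4066247)·9265/1176 + (-4348330/12198741)·(-391/280) = -2075321/5740584 ≠ 1/8
b·Ac²: (-443499/4066247)·425/112 + (-4348330/12198741)·(-394139/70560) = 4848592379/3074082732 ≠ 1/12
b·A²c: (-4348330/12198741)·(-187/56) = 3416545/2870292 ≠ 1/24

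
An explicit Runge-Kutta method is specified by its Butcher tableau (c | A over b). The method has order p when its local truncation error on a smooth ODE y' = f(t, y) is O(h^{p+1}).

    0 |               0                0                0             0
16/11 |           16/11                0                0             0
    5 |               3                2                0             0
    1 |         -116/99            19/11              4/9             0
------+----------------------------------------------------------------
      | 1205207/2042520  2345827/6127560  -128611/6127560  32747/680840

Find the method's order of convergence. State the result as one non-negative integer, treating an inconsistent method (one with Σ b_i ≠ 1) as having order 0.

b = (1205207/2042520, 2345827/6127560, -128611/6127560, 32747/680840)
c = (0, 16/11, 5, 1)
Ac = (0, 0, 32/11, 5156/1089)
Σ b_i: 1205207/2042520·1 + 2345827/6127560·1 + (-128611/6127560)·1 + 32747/680840·1 = 1 ✓
b·c: 2345827/6127560·16/11 + (-128611/6127560)·5 + 32747/680840·1 = 1/2 ✓
b·c²: 2345827/6127560·256/121 + (-128611/6127560)·25 + 32747/680840·1 = 1/3 ✓
b·Ac: (-128611/6127560)·32/11 + 32747/680840·5156/1089 = 1/6 ✓
b·c³: 2345827/6127560·4096/1331 + (-128611/6127560)·125 + 32747/680840·1 = -1569817/1123386 ≠ 1/4 ⇒ order 3.
b·(c∘Ac): (-128611/6127560)·160/11 + 32747/680840·5156/1089 = -1307087/16850790 ≠ 1/8
b·Ac²: (-128611/6127560)·512/121 + 32747/680840·176876/11979 = 698047/1123386 ≠ 1/12
b·A²c: 32747/680840·128/99 = 47632/765945 ≠ 1/24

3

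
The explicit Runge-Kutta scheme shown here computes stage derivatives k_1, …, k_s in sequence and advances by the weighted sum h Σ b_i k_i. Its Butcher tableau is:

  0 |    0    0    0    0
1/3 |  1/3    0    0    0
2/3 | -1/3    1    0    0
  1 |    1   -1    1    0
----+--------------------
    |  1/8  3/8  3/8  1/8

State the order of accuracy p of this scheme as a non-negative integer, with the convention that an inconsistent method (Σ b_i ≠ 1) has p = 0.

b = (1/8, 3/8, 3/8, 1/8)
c = (0, 1/3, 2/3, 1)
Ac = (0, 0, 1/3, 1/3)
Σ b_i: 1/8·1 + 3/8·1 + 3/8·1 + 1/8·1 = 1 ✓
b·c: 3/8·1/3 + 3/8·2/3 + 1/8·1 = 1/2 ✓
b·c²: 3/8·1/9 + 3/8·4/9 + 1/8·1 = 1/3 ✓
b·Ac: 3/8·1/3 + 1/8·1/3 = 1/6 ✓
b·c³: 3/8·1/27 + 3/8·8/27 + 1/8·1 = 1/4 ✓
b·(c∘Ac): 3/8·2/9 + 1/8·1/3 = 1/8 ✓
b·Ac²: 3/8·1/9 + 1/8·1/3 = 1/12 ✓
b·A²c: 1/8·1/3 = 1/24 ✓; 4 stages ⇒ order 4.

4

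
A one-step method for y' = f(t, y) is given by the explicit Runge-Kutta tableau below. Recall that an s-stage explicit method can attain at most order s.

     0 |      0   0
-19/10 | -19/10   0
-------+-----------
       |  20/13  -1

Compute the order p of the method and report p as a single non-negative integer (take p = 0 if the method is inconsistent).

b = (20/13, -1)
c = (0, -19/10)
Σ b_i: 20/13·1 + (-1)·1 = 7/13 ≠ 1 ⇒ order 0.

0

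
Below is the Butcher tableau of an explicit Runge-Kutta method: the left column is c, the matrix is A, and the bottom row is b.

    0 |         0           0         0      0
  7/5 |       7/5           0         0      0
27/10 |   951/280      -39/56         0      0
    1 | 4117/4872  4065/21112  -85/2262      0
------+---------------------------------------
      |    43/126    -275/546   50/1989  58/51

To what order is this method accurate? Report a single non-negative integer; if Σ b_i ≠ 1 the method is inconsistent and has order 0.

4

b = (43/126, -275/546, 50/1989, 58/51)
c = (0, 7/5, 27/10, 1)
Ac = (0, 0, -39/40, 39/232)
Σ b_i: 43/126·1 + (-275/546)·1 + 50/1989·1 + 58/51·1 = 1 ✓
b·c: (-275/546)·7/5 + 50/1989·27/10 + 58/51·1 = 1/2 ✓
b·c²: (-275/546)·49/25 + 50/1989·729/100 + 58/51·1 = 1/3 ✓
b·Ac: 50/1989·(-39/40) + 58/51·39/232 = 1/6 ✓
b·c³: (-275/546)·343/125 + 50/1989·19683/1000 + 58/51·1 = 1/4 ✓
b·(c∘Ac): 50/1989·(-1053/400) + 58/51·39/232 = 1/8 ✓
b·Ac²: 50/1989·(-273/200) + 58/51·3/29 = 1/12 ✓
b·A²c: 58/51·17/464 = 1/24 ✓; 4 stages ⇒ order 4.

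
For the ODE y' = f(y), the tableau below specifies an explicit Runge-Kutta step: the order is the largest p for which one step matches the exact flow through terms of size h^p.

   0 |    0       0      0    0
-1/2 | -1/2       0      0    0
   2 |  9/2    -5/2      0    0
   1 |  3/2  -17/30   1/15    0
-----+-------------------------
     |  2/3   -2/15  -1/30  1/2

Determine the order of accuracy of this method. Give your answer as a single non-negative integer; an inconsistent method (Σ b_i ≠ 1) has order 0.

4

b = (2/3, -2/15, -1/30, 1/2)
c = (0, -1/2, 2, 1)
Ac = (0, 0, 5/4, 5/12)
Σ b_i: 2/3·1 + (-2/15)·1 + (-1/30)·1 + 1/2·1 = 1 ✓
b·c: (-2/15)·(-1/2) + (-1/30)·2 + 1/2·1 = 1/2 ✓
b·c²: (-2/15)·1/4 + (-1/30)·4 + 1/2·1 = 1/3 ✓
b·Ac: (-1/30)·5/4 + 1/2·5/12 = 1/6 ✓
b·c³: (-2/15)·(-1/8) + (-1/30)·8 + 1/2·1 = 1/4 ✓
b·(c∘Ac): (-1/30)·5/2 + 1/2·5/12 = 1/8 ✓
b·Ac²: (-1/30)·(-5/8) + 1/2·1/8 = 1/12 ✓
b·A²c: 1/2·1/12 = 1/24 ✓; 4 stages ⇒ order 4.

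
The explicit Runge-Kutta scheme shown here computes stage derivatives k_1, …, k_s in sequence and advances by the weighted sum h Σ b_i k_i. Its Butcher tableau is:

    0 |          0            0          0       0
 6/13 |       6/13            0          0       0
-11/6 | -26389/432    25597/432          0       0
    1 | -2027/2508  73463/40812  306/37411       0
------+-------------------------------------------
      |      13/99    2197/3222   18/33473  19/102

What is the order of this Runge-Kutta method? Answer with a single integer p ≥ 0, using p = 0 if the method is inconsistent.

b = (13/99, 2197/3222, 18/33473, 19/102)
c = (0, 6/13, -11/6, 1)
Ac = (0, 0, 1969/72, 31/38)
Σ b_i: 13/99·1 + 2197/3222·1 + 18/33473·1 + 19/102·1 = 1 ✓
b·c: 2197/3222·6/13 + 18/33473·(-11/6) + 19/102·1 = 1/2 ✓
b·c²: 2197/3222·36/169 + 18/33473·121/36 + 19/102·1 = 1/3 ✓
b·Ac: 18/33473·1969/72 + 19/102·31/38 = 1/6 ✓
b·c³: 2197/3222·216/2197 + 18/33473·(-1331/216) + 19/102·1 = 1/4 ✓
b·(c∘Ac): 18/33473·(-21659/432) + 19/102·31/38 = 1/8 ✓
b·Ac²: 18/33473·1969/156 + 19/102·203/494 = 1/12 ✓
b·A²c: 19/102·17/76 = 1/24 ✓; 4 stages ⇒ order 4.

4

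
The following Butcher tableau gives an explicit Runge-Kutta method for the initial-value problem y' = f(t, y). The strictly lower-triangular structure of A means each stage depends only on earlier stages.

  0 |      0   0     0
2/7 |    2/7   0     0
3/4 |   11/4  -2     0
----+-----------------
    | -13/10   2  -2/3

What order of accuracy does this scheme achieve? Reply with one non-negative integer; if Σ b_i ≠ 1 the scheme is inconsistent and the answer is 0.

b = (-13/10, 2, -2/3)
c = (0, 2/7, 3/4)
Ac = (0, 0, -4/7)
Σ b_i: (-13/10)·1 + 2·1 + (-2/3)·1 = 1/30 ≠ 1 ⇒ order 0.

0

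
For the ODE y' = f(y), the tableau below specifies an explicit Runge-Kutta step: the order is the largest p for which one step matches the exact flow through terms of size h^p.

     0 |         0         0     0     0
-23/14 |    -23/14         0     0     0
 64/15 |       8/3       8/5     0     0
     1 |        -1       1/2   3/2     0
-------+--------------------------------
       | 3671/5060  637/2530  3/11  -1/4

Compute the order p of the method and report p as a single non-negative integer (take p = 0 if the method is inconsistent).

2

b = (3671/5060, 637/2530, 3/11, -1/4)
c = (0, -23/14, 64/15, 1)
Ac = (0, 0, -92/35, 781/140)
Σ b_i: 3671/5060·1 + 637/2530·1 + 3/11·1 + (-1/4)·1 = 1 ✓
b·c: 637/2530·(-23/14) + 3/11·64/15 + (-1/4)·1 = 1/2 ✓
b·c²: 637/2530·529/196 + 3/11·4096/225 + (-1/4)·1 = 35603/6600 ≠ 1/3 ⇒ order 2.
b·Ac: 3/11·(-92/35) + (-1/4)·781/140 = -13007/6160 ≠ 1/6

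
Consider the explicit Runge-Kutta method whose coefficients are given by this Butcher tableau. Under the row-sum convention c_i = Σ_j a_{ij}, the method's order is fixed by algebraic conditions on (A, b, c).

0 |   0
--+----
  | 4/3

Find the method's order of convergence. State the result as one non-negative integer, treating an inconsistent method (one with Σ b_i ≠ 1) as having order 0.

0

b = (4/3)
c = (0)
Σ b_i: 4/3·1 = 4/3 ≠ 1 ⇒ order 0.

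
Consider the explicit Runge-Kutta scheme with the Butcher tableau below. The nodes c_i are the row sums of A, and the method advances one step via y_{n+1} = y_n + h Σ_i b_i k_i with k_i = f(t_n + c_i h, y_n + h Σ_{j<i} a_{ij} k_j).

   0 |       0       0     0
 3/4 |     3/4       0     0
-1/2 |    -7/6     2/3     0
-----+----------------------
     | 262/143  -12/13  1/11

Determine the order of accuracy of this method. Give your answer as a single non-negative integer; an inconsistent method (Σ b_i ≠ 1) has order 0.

b = (262/143, -12/13, 1/11)
c = (0, 3/4, -1/2)
Ac = (0, 0, 1/2)
Σ b_i: 262/143·1 + (-12/13)·1 + 1/11·1 = 1 ✓
b·c: (-12/13)·3/4 + 1/11·(-1/2) = -211/286 ≠ 1/2 ⇒ order 1.

1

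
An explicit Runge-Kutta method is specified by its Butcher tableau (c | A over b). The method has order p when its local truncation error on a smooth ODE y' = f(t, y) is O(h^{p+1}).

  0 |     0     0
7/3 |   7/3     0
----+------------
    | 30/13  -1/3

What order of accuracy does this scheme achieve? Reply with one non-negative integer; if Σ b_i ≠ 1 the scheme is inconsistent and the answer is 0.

b = (30/13, -1/3)
c = (0, 7/3)
Σ b_i: 30/13·1 + (-1/3)·1 = 77/39 ≠ 1 ⇒ order 0.

0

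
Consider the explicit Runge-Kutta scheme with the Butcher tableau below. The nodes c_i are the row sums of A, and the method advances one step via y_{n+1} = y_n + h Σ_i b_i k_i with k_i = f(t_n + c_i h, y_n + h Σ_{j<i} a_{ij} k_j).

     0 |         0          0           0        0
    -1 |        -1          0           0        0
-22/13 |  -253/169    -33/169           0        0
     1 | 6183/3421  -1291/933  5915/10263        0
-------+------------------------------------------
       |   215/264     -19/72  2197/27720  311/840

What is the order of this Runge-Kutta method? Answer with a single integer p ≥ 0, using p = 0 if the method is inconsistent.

b = (215/264, -19/72, 2197/27720, 311/840)
c = (0, -1, -22/13, 1)
Ac = (0, 0, 33/169, 127/311)
Σ b_i: 215/264·1 + (-19/72)·1 + 2197/27720·1 + 311/840·1 = 1 ✓
b·c: (-19/72)·(-1) + 2197/27720·(-22/13) + 311/840·1 = 1/2 ✓
b·c²: (-19/72)·1 + 2197/27720·484/169 + 311/840·1 = 1/3 ✓
b·Ac: 2197/27720·33/169 + 311/840·127/311 = 1/6 ✓
b·c³: (-19/72)·(-1) + 2197/27720·(-10648/2197) + 311/840·1 = 1/4 ✓
b·(c∘Ac): 2197/27720·(-726/2197) + 311/840·127/311 = 1/8 ✓
b·Ac²: 2197/27720·(-33/169) + 311/840·83/311 = 1/12 ✓
b·A²c: 311/840·35/311 = 1/24 ✓; 4 stages ⇒ order 4.

4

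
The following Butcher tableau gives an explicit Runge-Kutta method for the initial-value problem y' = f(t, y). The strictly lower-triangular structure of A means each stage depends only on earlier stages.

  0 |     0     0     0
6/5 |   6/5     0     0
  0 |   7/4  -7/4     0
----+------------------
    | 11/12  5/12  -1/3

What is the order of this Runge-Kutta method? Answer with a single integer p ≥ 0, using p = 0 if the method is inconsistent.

2

b = (11/12, 5/12, -1/3)
c = (0, 6/5, 0)
Ac = (0, 0, -21/10)
Σ b_i: 11/12·1 + 5/12·1 + (-1/3)·1 = 1 ✓
b·c: 5/12·6/5 = 1/2 ✓
b·c²: 5/12·36/25 = 3/5 ≠ 1/3 ⇒ order 2.
b·Ac: (-1/3)·(-21/10) = 7/10 ≠ 1/6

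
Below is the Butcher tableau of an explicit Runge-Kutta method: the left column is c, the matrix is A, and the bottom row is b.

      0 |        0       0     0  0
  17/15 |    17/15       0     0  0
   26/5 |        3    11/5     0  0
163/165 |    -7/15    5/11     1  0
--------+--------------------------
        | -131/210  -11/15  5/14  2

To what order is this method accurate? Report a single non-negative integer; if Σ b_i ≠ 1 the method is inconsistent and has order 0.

b = (-131/210, -11/15, 5/14, 2)
c = (0, 17/15, 26/5, 163/165)
Ac = (0, 0, 187/75, 943/165)
Σ b_i: (-131/210)·1 + (-11/15)·1 + 5/14·1 + 2·1 = 1 ✓
b·c: (-11/15)·17/15 + 5/14·26/5 + 2·163/165 = 52006/17325 ≠ 1/2 ⇒ order 1.

1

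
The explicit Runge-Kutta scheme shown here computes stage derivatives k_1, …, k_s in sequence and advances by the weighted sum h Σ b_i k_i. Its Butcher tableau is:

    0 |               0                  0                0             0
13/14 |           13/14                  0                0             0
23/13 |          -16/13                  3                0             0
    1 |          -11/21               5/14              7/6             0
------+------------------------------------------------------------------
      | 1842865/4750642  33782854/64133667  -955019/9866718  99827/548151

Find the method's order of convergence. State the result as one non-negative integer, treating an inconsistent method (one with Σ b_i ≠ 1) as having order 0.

b = (1842865/4750642, 33782854/64133667, -955019/9866718, 99827/548151)
c = (0, 13/14, 23/13, 1)
Ac = (0, 0, 39/14, 18313/7644)
Σ b_i: 1842865/4750642·1 + 33782854/64133667·1 + (-955019/9866718)·1 + 99827/548151·1 = 1 ✓
b·c: 33782854/64133667·13/14 + (-955019/9866718)·23/13 + 99827/548151·1 = 1/2 ✓
b·c²: 33782854/64133667·169/196 + (-955019/9866718)·529/169 + 99827/548151·1 = 1/3 ✓
b·Ac: (-955019/9866718)·39/14 + 99827/548151·18313/7644 = 1/6 ✓
b·c³: 33782854/64133667·2197/2744 + (-955019/9866718)·12167/2197 + 99827/548151·1 = 13534405/199526964 ≠ 1/4 ⇒ order 3.
b·(c∘Ac): (-955019/9866718)·69/14 + 99827/548151·18313/7644 = -469019/11511171 ≠ 1/8
b·Ac²: (-955019/9866718)·507/196 + 99827/548151·5508931/1391208 = 46965721/99763482 ≠ 1/12
b·A²c: 99827/548151·13/4 = 1297751/2192604 ≠ 1/24

3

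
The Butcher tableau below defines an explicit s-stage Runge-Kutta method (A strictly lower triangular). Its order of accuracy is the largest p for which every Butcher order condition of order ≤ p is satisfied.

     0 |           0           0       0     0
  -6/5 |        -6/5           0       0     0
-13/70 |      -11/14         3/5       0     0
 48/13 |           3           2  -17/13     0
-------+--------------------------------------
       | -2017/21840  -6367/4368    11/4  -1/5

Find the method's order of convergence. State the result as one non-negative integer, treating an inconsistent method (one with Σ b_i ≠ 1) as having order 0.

2

b = (-2017/21840, -6367/4368, 11/4, -1/5)
c = (0, -6/5, -13/70, 48/13)
Ac = (0, 0, -18/25, -151/70)
Σ b_i: (-2017/21840)·1 + (-6367/4368)·1 + 11/4·1 + (-1/5)·1 = 1 ✓
b·c: (-6367/4368)·(-6/5) + 11/4·(-13/70) + (-1/5)·48/13 = 1/2 ✓
b·c²: (-6367/4368)·36/25 + 11/4·169/4900 + (-1/5)·2304/169 = -15670273/3312400 ≠ 1/3 ⇒ order 2.
b·Ac: 11/4·(-18/25) + (-1/5)·(-151/70) = -271/175 ≠ 1/6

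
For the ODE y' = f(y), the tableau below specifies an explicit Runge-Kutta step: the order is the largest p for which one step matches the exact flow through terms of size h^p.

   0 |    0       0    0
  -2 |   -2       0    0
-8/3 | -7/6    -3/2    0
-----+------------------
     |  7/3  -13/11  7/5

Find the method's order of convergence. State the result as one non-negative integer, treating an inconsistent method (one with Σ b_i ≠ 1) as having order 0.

b = (7/3, -13/11, 7/5)
c = (0, -2, -8/3)
Ac = (0, 0, 3)
Σ b_i: 7/3·1 + (-13/11)·1 + 7/5·1 = 421/165 ≠ 1 ⇒ order 0.

0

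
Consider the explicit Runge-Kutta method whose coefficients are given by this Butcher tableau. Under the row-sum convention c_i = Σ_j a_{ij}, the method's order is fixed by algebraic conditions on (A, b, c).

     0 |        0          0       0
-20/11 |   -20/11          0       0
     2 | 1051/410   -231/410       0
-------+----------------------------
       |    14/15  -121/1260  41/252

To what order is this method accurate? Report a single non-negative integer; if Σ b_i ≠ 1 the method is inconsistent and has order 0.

3

b = (14/15, -121/1260, 41/252)
c = (0, -20/11, 2)
Ac = (0, 0, 42/41)
Σ b_i: 14/15·1 + (-121/1260)·1 + 41/252·1 = 1 ✓
b·c: (-121/1260)·(-20/11) + 41/252·2 = 1/2 ✓
b·c²: (-121/1260)·400/121 + 41/252·4 = 1/3 ✓
b·Ac: 41/252·42/41 = 1/6 ✓; 3 stages ⇒ order 3.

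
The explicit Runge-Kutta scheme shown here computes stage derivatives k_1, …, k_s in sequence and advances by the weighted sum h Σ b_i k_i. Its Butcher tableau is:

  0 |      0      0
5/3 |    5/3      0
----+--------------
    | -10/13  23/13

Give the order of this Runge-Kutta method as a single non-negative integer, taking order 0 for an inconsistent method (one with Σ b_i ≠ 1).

1

b = (-10/13, 23/13)
c = (0, 5/3)
Σ b_i: (-10/13)·1 + 23/13·1 = 1 ✓
b·c: 23/13·5/3 = 115/39 ≠ 1/2 ⇒ order 1.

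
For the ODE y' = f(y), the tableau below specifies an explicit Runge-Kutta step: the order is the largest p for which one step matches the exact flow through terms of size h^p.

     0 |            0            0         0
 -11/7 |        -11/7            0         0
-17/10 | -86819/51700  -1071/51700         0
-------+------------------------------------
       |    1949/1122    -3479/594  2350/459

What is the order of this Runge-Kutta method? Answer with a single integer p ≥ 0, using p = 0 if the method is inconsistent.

b = (1949/1122, -3479/594, 2350/459)
c = (0, -11/7, -17/10)
Ac = (0, 0, 153/4700)
Σ b_i: 1949/1122·1 + (-3479/594)·1 + 2350/459·1 = 1 ✓
b·c: (-3479/594)·(-11/7) + 2350/459·(-17/10) = 1/2 ✓
b·c²: (-3479/594)·121/49 + 2350/459·289/100 = 1/3 ✓
b·Ac: 2350/459·153/4700 = 1/6 ✓; 3 stages ⇒ order 3.

3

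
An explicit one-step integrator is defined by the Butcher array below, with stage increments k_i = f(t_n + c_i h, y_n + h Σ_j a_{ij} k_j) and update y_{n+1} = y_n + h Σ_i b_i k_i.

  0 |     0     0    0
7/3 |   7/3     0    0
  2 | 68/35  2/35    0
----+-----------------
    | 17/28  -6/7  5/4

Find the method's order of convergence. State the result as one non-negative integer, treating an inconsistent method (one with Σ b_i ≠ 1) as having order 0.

b = (17/28, -6/7, 5/4)
c = (0, 7/3, 2)
Ac = (0, 0, 2/15)
Σ b_i: 17/28·1 + (-6/7)·1 + 5/4·1 = 1 ✓
b·c: (-6/7)·7/3 + 5/4·2 = 1/2 ✓
b·c²: (-6/7)·49/9 + 5/4·4 = 1/3 ✓
b·Ac: 5/4·2/15 = 1/6 ✓; 3 stages ⇒ order 3.

3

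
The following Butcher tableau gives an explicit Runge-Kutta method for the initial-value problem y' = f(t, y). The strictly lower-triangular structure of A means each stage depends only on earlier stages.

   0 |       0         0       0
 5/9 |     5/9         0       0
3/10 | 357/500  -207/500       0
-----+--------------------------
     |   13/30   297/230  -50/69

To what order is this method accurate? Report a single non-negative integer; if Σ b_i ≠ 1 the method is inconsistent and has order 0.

b = (13/30, 297/230, -50/69)
c = (0, 5/9, 3/10)
Ac = (0, 0, -23/100)
Σ b_i: 13/30·1 + 297/230·1 + (-50/69)·1 = 1 ✓
b·c: 297/230·5/9 + (-50/69)·3/10 = 1/2 ✓
b·c²: 297/230·25/81 + (-50/69)·9/100 = 1/3 ✓
b·Ac: (-50/69)·(-23/100) = 1/6 ✓; 3 stages ⇒ order 3.

3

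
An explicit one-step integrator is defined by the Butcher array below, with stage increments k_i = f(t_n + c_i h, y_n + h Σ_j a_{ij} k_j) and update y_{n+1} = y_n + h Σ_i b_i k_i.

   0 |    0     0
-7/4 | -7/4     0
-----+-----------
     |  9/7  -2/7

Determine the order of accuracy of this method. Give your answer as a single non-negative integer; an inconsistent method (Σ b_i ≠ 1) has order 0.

b = (9/7, -2/7)
c = (0, -7/4)
Σ b_i: 9/7·1 + (-2/7)·1 = 1 ✓
b·c: (-2/7)·(-7/4) = 1/2 ✓; 2 stages ⇒ order 2.

2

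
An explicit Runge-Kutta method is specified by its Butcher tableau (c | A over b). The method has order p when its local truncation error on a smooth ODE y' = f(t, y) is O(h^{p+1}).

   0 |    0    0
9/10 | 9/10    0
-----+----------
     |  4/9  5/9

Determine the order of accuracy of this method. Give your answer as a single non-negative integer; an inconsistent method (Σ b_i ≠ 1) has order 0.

2

b = (4/9, 5/9)
c = (0, 9/10)
Σ b_i: 4/9·1 + 5/9·1 = 1 ✓
b·c: 5/9·9/10 = 1/2 ✓; 2 stages ⇒ order 2.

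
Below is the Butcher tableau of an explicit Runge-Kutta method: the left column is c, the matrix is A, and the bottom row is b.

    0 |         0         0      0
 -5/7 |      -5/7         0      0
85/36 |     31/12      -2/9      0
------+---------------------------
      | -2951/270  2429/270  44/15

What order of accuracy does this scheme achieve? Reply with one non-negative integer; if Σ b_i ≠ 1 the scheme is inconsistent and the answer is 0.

2

b = (-2951/270, 2429/270, 44/15)
c = (0, -5/7, 85/36)
Ac = (0, 0, 10/63)
Σ b_i: (-2951/270)·1 + 2429/270·1 + 44/15·1 = 1 ✓
b·c: 2429/270·(-5/7) + 44/15·85/36 = 1/2 ✓
b·c²: 2429/270·25/49 + 44/15·7225/1296 = 142495/6804 ≠ 1/3 ⇒ order 2.
b·Ac: 44/15·10/63 = 88/189 ≠ 1/6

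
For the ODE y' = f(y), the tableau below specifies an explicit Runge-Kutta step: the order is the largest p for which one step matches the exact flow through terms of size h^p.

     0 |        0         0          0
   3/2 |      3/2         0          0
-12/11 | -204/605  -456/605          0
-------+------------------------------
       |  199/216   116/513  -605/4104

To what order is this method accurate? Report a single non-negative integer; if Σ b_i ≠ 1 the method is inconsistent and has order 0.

b = (199/216, 116/513, -605/4104)
c = (0, 3/2, -12/11)
Ac = (0, 0, -684/605)
Σ b_i: 199/216·1 + 116/513·1 + (-605/4104)·1 = 1 ✓
b·c: 116/513·3/2 + (-605/4104)·(-12/11) = 1/2 ✓
b·c²: 116/513·9/4 + (-605/4104)·144/121 = 1/3 ✓
b·Ac: (-605/4104)·(-684/605) = 1/6 ✓; 3 stages ⇒ order 3.

3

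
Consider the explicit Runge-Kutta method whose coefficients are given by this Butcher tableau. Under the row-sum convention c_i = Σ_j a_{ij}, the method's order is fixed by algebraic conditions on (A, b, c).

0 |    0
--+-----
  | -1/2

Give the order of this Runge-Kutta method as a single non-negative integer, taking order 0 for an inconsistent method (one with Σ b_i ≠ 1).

b = (-1/2)
c = (0)
Σ b_i: (-1/2)·1 = -1/2 ≠ 1 ⇒ order 0.

0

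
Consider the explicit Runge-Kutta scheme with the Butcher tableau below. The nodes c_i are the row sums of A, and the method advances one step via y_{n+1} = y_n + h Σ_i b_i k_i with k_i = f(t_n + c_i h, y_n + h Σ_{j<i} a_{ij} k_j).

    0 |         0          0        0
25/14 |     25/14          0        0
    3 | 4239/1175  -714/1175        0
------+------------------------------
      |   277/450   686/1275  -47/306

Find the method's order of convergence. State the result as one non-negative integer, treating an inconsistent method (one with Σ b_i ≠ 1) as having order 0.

b = (277/450, 686/1275, -47/306)
c = (0, 25/14, 3)
Ac = (0, 0, -51/47)
Σ b_i: 277/450·1 + 686/1275·1 + (-47/306)·1 = 1 ✓
b·c: 686/1275·25/14 + (-47/306)·3 = 1/2 ✓
b·c²: 686/1275·625/196 + (-47/306)·9 = 1/3 ✓
b·Ac: (-47/306)·(-51/47) = 1/6 ✓; 3 stages ⇒ order 3.

3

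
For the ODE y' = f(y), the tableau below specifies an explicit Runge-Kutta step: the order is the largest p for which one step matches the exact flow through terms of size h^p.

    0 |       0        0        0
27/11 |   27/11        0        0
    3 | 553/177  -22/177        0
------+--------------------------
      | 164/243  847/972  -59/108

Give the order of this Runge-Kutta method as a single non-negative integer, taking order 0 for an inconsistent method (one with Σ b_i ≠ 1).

b = (164/243, 847/972, -59/108)
c = (0, 27/11, 3)
Ac = (0, 0, -18/59)
Σ b_i: 164/243·1 + 847/972·1 + (-59/108)·1 = 1 ✓
b·c: 847/972·27/11 + (-59/108)·3 = 1/2 ✓
b·c²: 847/972·729/121 + (-59/108)·9 = 1/3 ✓
b·Ac: (-59/108)·(-18/59) = 1/6 ✓; 3 stages ⇒ order 3.

3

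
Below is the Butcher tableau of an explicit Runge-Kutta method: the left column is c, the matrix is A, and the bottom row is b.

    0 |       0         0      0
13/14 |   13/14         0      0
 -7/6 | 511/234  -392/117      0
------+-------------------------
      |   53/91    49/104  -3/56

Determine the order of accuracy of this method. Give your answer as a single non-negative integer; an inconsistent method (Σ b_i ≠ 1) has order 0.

b = (53/91, 49/104, -3/56)
c = (0, 13/14, -7/6)
Ac = (0, 0, -28/9)
Σ b_i: 53/91·1 + 49/104·1 + (-3/56)·1 = 1 ✓
b·c: 49/104·13/14 + (-3/56)·(-7/6) = 1/2 ✓
b·c²: 49/104·169/196 + (-3/56)·49/36 = 1/3 ✓
b·Ac: (-3/56)·(-28/9) = 1/6 ✓; 3 stages ⇒ order 3.

3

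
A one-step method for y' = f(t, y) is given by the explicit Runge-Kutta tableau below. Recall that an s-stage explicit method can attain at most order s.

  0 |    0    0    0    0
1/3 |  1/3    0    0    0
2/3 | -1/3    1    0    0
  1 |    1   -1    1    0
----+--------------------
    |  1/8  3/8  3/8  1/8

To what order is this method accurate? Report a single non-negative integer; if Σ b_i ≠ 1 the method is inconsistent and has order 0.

4

b = (1/8, 3/8, 3/8, 1/8)
c = (0, 1/3, 2/3, 1)
Ac = (0, 0, 1/3, 1/3)
Σ b_i: 1/8·1 + 3/8·1 + 3/8·1 + 1/8·1 = 1 ✓
b·c: 3/8·1/3 + 3/8·2/3 + 1/8·1 = 1/2 ✓
b·c²: 3/8·1/9 + 3/8·4/9 + 1/8·1 = 1/3 ✓
b·Ac: 3/8·1/3 + 1/8·1/3 = 1/6 ✓
b·c³: 3/8·1/27 + 3/8·8/27 + 1/8·1 = 1/4 ✓
b·(c∘Ac): 3/8·2/9 + 1/8·1/3 = 1/8 ✓
b·Ac²: 3/8·1/9 + 1/8·1/3 = 1/12 ✓
b·A²c: 1/8·1/3 = 1/24 ✓; 4 stages ⇒ order 4.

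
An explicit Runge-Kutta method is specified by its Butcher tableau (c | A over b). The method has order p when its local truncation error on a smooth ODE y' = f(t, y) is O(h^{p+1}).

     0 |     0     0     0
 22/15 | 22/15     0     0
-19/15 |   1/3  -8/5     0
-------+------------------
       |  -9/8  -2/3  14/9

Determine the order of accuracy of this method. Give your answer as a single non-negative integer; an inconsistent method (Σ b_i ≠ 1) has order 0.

0

b = (-9/8, -2/3, 14/9)
c = (0, 22/15, -19/15)
Ac = (0, 0, -176/75)
Σ b_i: (-9/8)·1 + (-2/3)·1 + 14/9·1 = -17/72 ≠ 1 ⇒ order 0.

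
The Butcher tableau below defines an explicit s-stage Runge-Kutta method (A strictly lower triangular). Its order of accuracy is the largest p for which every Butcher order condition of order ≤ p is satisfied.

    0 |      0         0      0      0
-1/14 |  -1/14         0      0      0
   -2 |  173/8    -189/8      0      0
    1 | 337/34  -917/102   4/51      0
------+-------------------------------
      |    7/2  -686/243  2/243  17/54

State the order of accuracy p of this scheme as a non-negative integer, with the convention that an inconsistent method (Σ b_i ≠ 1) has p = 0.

b = (7/2, -686/243, 2/243, 17/54)
c = (0, -1/14, -2, 1)
Ac = (0, 0, 27/16, 33/68)
Σ b_i: 7/2·1 + (-686/243)·1 + 2/243·1 + 17/54·1 = 1 ✓
b·c: (-686/243)·(-1/14) + 2/243·(-2) + 17/54·1 = 1/2 ✓
b·c²: (-686/243)·1/196 + 2/243·4 + 17/54·1 = 1/3 ✓
b·Ac: 2/243·27/16 + 17/54·33/68 = 1/6 ✓
b·c³: (-686/243)·(-1/2744) + 2/243·(-8) + 17/54·1 = 1/4 ✓
b·(c∘Ac): 2/243·(-27/8) + 17/54·33/68 = 1/8 ✓
b·Ac²: 2/243·(-27/224) + 17/54·15/56 = 1/12 ✓
b·A²c: 17/54·9/68 = 1/24 ✓; 4 stages ⇒ order 4.

4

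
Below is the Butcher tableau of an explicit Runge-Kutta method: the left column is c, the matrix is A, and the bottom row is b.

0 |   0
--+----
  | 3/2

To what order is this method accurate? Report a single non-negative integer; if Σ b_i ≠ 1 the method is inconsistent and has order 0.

b = (3/2)
c = (0)
Σ b_i: 3/2·1 = 3/2 ≠ 1 ⇒ order 0.

0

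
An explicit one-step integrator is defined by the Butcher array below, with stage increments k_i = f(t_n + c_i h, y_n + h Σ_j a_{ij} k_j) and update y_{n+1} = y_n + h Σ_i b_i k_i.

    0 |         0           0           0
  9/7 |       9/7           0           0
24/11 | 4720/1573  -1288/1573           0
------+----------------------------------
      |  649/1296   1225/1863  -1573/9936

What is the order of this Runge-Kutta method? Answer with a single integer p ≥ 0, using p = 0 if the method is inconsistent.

b = (649/1296, 1225/1863, -1573/9936)
c = (0, 9/7, 24/11)
Ac = (0, 0, -1656/1573)
Σ b_i: 649/1296·1 + 1225/1863·1 + (-1573/9936)·1 = 1 ✓
b·c: 1225/1863·9/7 + (-1573/9936)·24/11 = 1/2 ✓
b·c²: 1225/1863·81/49 + (-1573/9936)·576/121 = 1/3 ✓
b·Ac: (-1573/9936)·(-1656/1573) = 1/6 ✓; 3 stages ⇒ order 3.

3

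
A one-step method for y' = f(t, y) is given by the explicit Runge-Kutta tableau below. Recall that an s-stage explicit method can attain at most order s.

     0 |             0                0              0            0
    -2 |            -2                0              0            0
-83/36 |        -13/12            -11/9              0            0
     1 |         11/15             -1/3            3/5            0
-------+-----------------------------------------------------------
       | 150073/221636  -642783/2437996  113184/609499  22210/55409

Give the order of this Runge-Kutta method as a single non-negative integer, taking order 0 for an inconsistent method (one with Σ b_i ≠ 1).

b = (150073/221636, -642783/2437996, 113184/609499, 22210/55409)
c = (0, -2, -83/36, 1)
Ac = (0, 0, 22/9, -43/60)
Σ b_i: 150073/221636·1 + (-642783/2437996)·1 + 113184/609499·1 + 22210/55409·1 = 1 ✓
b·c: (-642783/2437996)·(-2) + 113184/609499·(-83/36) + 22210/55409·1 = 1/2 ✓
b·c²: (-642783/2437996)·4 + 113184/609499·6889/1296 + 22210/55409·1 = 1/3 ✓
b·Ac: 113184/609499·22/9 + 22210/55409·(-43/60) = 1/6 ✓
b·c³: (-642783/2437996)·(-8) + 113184/609499·(-571787/46656) + 22210/55409·1 = 700837/2992086 ≠ 1/4 ⇒ order 3.
b·(c∘Ac): 113184/609499·(-913/162) + 22210/55409·(-43/60) = -147813/110818 ≠ 1/8
b·Ac²: 113184/609499·(-44/9) + 22210/55409·4009/2160 = -1961675/11968344 ≠ 1/12
b·A²c: 22210/55409·22/15 = 97724/166227 ≠ 1/24

3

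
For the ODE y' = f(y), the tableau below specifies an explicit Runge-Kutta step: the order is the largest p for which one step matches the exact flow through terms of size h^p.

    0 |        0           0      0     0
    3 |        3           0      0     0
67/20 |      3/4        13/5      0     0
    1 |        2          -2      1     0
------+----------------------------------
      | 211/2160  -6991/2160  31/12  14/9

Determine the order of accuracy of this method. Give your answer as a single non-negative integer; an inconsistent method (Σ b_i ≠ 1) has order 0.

b = (211/2160, -6991/2160, 31/12, 14/9)
c = (0, 3, 67/20, 1)
Ac = (0, 0, 39/5, -53/20)
Σ b_i: 211/2160·1 + (-6991/2160)·1 + 31/12·1 + 14/9·1 = 1 ✓
b·c: (-6991/2160)·3 + 31/12·67/20 + 14/9·1 = 1/2 ✓
b·c²: (-6991/2160)·9 + 31/12·4489/400 + 14/9·1 = 20417/14400 ≠ 1/3 ⇒ order 2.
b·Ac: 31/12·39/5 + 14/9·(-53/20) = 577/36 ≠ 1/6

2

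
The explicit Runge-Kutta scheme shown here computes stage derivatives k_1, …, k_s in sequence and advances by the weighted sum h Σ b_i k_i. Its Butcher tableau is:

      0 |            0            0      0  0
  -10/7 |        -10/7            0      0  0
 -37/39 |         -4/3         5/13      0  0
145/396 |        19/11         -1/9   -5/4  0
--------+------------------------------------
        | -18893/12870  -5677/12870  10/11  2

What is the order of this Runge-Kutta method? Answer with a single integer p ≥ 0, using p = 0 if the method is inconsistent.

b = (-18893/12870, -5677/12870, 10/11, 2)
c = (0, -10/7, -37/39, 145/396)
Ac = (0, 0, -50/91, 4405/3276)
Σ b_i: (-18893/12870)·1 + (-5677/12870)·1 + 10/11·1 + 2·1 = 1 ✓
b·c: (-5677/12870)·(-10/7) + 10/11·(-37/39) + 2·145/396 = 1/2 ✓
b·c²: (-5677/12870)·100/49 + 10/11·1369/1521 + 2·21025/156816 = 17269375/92756664 ≠ 1/3 ⇒ order 2.
b·Ac: 10/11·(-50/91) + 2·4405/3276 = 3035/1386 ≠ 1/6

2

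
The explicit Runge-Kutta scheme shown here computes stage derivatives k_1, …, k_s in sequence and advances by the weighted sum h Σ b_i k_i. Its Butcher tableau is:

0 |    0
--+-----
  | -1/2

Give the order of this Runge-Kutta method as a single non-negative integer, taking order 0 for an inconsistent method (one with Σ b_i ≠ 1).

0

b = (-1/2)
c = (0)
Σ b_i: (-1/2)·1 = -1/2 ≠ 1 ⇒ order 0.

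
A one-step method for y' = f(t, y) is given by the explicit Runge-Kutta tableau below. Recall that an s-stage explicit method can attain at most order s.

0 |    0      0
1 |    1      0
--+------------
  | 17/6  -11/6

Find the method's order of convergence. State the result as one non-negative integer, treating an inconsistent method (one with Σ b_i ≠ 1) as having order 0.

b = (17/6, -11/6)
c = (0, 1)
Σ b_i: 17/6·1 + (-11/6)·1 = 1 ✓
b·c: (-11/6)·1 = -11/6 ≠ 1/2 ⇒ order 1.

1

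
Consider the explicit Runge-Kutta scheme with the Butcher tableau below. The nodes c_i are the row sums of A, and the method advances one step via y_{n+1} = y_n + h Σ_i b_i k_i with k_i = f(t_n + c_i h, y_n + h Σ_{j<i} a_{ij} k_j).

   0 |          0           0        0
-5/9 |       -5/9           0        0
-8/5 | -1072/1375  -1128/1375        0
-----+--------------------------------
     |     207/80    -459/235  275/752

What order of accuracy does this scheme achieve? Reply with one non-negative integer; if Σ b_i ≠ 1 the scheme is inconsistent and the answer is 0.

3

b = (207/80, -459/235, 275/752)
c = (0, -5/9, -8/5)
Ac = (0, 0, 376/825)
Σ b_i: 207/80·1 + (-459/235)·1 + 275/752·1 = 1 ✓
b·c: (-459/235)·(-5/9) + 275/752·(-8/5) = 1/2 ✓
b·c²: (-459/235)·25/81 + 275/752·64/25 = 1/3 ✓
b·Ac: 275/752·376/825 = 1/6 ✓; 3 stages ⇒ order 3.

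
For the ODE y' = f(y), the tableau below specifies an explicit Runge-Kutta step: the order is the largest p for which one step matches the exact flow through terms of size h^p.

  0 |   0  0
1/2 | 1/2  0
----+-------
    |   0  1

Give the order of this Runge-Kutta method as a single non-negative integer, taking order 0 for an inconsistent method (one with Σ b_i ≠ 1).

2

b = (0, 1)
c = (0, 1/2)
Σ b_i: 1·1 = 1 ✓
b·c: 1·1/2 = 1/2 ✓; 2 stages ⇒ order 2.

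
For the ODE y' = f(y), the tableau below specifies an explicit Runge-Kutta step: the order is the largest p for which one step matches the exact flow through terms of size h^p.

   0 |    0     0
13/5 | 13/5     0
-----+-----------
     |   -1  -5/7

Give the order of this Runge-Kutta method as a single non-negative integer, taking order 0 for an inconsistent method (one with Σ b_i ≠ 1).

b = (-1, -5/7)
c = (0, 13/5)
Σ b_i: (-1)·1 + (-5/7)·1 = -12/7 ≠ 1 ⇒ order 0.

0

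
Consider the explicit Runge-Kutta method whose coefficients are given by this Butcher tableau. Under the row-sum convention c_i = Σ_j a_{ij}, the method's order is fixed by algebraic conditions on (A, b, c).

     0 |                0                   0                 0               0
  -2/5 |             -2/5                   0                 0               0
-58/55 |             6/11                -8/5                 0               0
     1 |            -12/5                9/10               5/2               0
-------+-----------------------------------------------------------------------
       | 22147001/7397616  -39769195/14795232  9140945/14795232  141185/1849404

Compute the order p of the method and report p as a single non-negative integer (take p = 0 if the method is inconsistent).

b = (22147001/7397616, -39769195/14795232, 9140945/14795232, 141185/1849404)
c = (0, -2/5, -58/55, 1)
Ac = (0, 0, 16/25, -824/275)
Σ b_i: 22147001/7397616·1 + (-39769195/14795232)·1 + 9140945/14795232·1 + 141185/1849404·1 = 1 ✓
b·c: (-39769195/14795232)·(-2/5) + 9140945/14795232·(-58/55) + 141185/1849404·1 = 1/2 ✓
b·c²: (-39769195/14795232)·4/25 + 9140945/14795232·3364/3025 + 141185/1849404·1 = 1/3 ✓
b·Ac: 9140945/14795232·16/25 + 141185/1849404·(-824/275) = 1/6 ✓
b·c³: (-39769195/14795232)·(-8/125) + 9140945/14795232·(-195112/166375) + 141185/1849404·1 = -80725099/169528700 ≠ 1/4 ⇒ order 3.
b·(c∘Ac): 9140945/14795232·(-928/1375) + 141185/1849404·(-824/275) = -2487927/3852925 ≠ 1/8
b·Ac²: 9140945/14795232·(-32/125) + 141185/1849404·44228/15125 = 1654648/25429305 ≠ 1/12
b·A²c: 141185/1849404·8/5 = 56474/462351 ≠ 1/24

3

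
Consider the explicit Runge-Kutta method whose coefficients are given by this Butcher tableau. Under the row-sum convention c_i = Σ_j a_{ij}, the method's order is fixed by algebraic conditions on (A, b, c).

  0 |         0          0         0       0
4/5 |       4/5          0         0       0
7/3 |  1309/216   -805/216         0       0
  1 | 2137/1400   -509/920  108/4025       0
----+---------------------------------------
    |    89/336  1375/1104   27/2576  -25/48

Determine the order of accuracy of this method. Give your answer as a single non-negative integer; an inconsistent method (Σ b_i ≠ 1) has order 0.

b = (89/336, 1375/1104, 27/2576, -25/48)
c = (0, 4/5, 7/3, 1)
Ac = (0, 0, -161/54, -19/50)
Σ b_i: 89/336·1 + 1375/1104·1 + 27/2576·1 + (-25/48)·1 = 1 ✓
b·c: 1375/1104·4/5 + 27/2576·7/3 + (-25/48)·1 = 1/2 ✓
b·c²: 1375/1104·16/25 + 27/2576·49/9 + (-25/48)·1 = 1/3 ✓
b·Ac: 27/2576·(-161/54) + (-25/48)·(-19/50) = 1/6 ✓
b·c³: 1375/1104·64/125 + 27/2576·343/27 + (-25/48)·1 = 1/4 ✓
b·(c∘Ac): 27/2576·(-1127/162) + (-25/48)·(-19/50) = 1/8 ✓
b·Ac²: 27/2576·(-322/135) + (-25/48)·(-26/125) = 1/12 ✓
b·A²c: (-25/48)·(-2/25) = 1/24 ✓; 4 stages ⇒ order 4.

4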